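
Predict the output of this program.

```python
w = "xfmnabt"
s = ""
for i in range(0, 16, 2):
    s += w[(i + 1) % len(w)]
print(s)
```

i=0: add w[1]='f' → 'f'
i=2: add w[3]='n' → 'fn'
i=4: add w[5]='b' → 'fnb'
i=6: add w[0]='x' → 'fnbx'
i=8: add w[2]='m' → 'fnbxm'
i=10: add w[4]='a' → 'fnbxma'
i=12: add w[6]='t' → 'fnbxmat'
i=14: add w[1]='f' → 'fnbxmatf'

fnbxmatf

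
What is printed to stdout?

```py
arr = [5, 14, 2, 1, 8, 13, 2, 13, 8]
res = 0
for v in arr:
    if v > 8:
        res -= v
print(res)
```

-40

v=5: not >8
v=14: >8, res = 0-14 = -14
v=2: not >8
v=1: not >8
v=8: not >8
v=13: >8, res = (-14)-13 = -27
v=2: not >8
v=13: >8, res = (-27)-13 = -40
v=8: not >8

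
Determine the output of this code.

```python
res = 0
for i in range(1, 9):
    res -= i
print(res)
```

-36

i=1: res = 0-1 = -1
i=2: res = (-1)-2 = -3
i=3: res = (-3)-3 = -6
i=4: res = (-6)-4 = -10
i=5: res = (-10)-5 = -15
i=6: res = (-15)-6 = -21
i=7: res = (-21)-7 = -28
i=8: res = (-28)-8 = -36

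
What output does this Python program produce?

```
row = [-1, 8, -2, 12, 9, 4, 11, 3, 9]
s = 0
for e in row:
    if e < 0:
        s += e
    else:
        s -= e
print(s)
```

-59

e=-1: <0, s = 0+(-1) = -1
e=8: not <0, s = (-1)-8 = -9
e=-2: <0, s = (-9)+(-2) = -11
e=12: not <0, s = (-11)-12 = -23
e=9: not <0, s = (-23)-9 = -32
e=4: not <0, s = (-32)-4 = -36
e=11: not <0, s = (-36)-11 = -47
e=3: not <0, s = (-47)-3 = -50
e=9: not <0, s = (-50)-9 = -59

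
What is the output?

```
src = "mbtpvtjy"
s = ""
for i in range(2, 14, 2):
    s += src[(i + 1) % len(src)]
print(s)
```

ptybpt

i=2: add src[3]='p' → 'p'
i=4: add src[5]='t' → 'pt'
i=6: add src[7]='y' → 'pty'
i=8: add src[1]='b' → 'ptyb'
i=10: add src[3]='p' → 'ptybp'
i=12: add src[5]='t' → 'ptybpt'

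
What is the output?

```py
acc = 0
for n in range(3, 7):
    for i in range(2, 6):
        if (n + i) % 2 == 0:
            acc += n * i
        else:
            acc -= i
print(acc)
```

n=3,i=2: odd sum, acc = 0-2 = -2
n=3,i=3: even sum, acc = (-2)+9 = 7
n=3,i=4: odd sum, acc = 7-4 = 3
n=3,i=5: even sum, acc = 3+15 = 18
n=4,i=2: even sum, acc = 18+8 = 26
n=4,i=3: odd sum, acc = 26-3 = 23
n=4,i=4: even sum, acc = 23+16 = 39
n=4,i=5: odd sum, acc = 39-5 = 34
n=5,i=2: odd sum, acc = 34-2 = 32
n=5,i=3: even sum, acc = 32+15 = 47
n=5,i=4: odd sum, acc = 47-4 = 43
n=5,i=5: even sum, acc = 43+25 = 68
n=6,i=2: even sum, acc = 68+12 = 80
n=6,i=3: odd sum, acc = 80-3 = 77
n=6,i=4: even sum, acc = 77+24 = 101
n=6,i=5: odd sum, acc = 101-5 = 96

96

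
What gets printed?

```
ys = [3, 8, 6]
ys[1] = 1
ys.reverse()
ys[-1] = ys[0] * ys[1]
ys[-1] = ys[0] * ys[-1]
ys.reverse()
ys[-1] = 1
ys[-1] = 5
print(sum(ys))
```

42

ys[1] = 1 → [3, 1, 6]
reverse → [6, 1, 3]
ys[-1] = ys[0]*ys[1] = 6*1 = 6 → [6, 1, 6]
ys[-1] = ys[0]*ys[-1] = 6*6 = 36 → [6, 1, 36]
reverse → [36, 1, 6]
ys[-1] = 1 → [36, 1, 1]
ys[-1] = 5 → [36, 1, 5]
sum = 42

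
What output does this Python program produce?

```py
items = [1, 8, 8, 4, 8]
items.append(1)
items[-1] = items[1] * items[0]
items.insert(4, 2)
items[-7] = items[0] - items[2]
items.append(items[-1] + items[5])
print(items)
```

append 1 → [1, 8, 8, 4, 8, 1]
items[-1] = items[1]*items[0] = 8*1 = 8 → [1, 8, 8, 4, 8, 8]
insert 2 at 4 → [1, 8, 8, 4, 2, 8, 8]
items[-7] = items[0]-items[2] = 1-8 = -7 → [-7, 8, 8, 4, 2, 8, 8]
append items[-1]+items[5] = 8+8 = 16 → [-7, 8, 8, 4, 2, 8, 8, 16]

[-7, 8, 8, 4, 2, 8, 8, 16]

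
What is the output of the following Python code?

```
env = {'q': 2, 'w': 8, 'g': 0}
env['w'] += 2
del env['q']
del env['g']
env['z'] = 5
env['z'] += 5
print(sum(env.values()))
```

env['w'] = 8+2 = 10 → {'q': 2, 'w': 10, 'g': 0}
del 'q' → {'w': 10, 'g': 0}
del 'g' → {'w': 10}
env['z'] = 5 → {'w': 10, 'z': 5}
env['z'] = 5+5 = 10 → {'w': 10, 'z': 10}
sum of values = 20

20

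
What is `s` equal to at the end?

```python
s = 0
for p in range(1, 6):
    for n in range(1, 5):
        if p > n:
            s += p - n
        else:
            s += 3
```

50

p=1,n=1: not 1>1, s = 0+3 = 3
p=1,n=2: not 1>2, s = 3+3 = 6
p=1,n=3: not 1>3, s = 6+3 = 9
p=1,n=4: not 1>4, s = 9+3 = 12
p=2,n=1: 2>1, s = 12+1 = 13
p=2,n=2: not 2>2, s = 13+3 = 16
p=2,n=3: not 2>3, s = 16+3 = 19
p=2,n=4: not 2>4, s = 19+3 = 22
p=3,n=1: 3>1, s = 22+2 = 24
p=3,n=2: 3>2, s = 24+1 = 25
p=3,n=3: not 3>3, s = 25+3 = 28
p=3,n=4: not 3>4, s = 28+3 = 31
p=4,n=1: 4>1, s = 31+3 = 34
p=4,n=2: 4>2, s = 34+2 = 36
p=4,n=3: 4>3, s = 36+1 = 37
p=4,n=4: not 4>4, s = 37+3 = 40
p=5,n=1: 5>1, s = 40+4 = 44
p=5,n=2: 5>2, s = 44+3 = 47
p=5,n=3: 5>3, s = 47+2 = 49
p=5,n=4: 5>4, s = 49+1 = 50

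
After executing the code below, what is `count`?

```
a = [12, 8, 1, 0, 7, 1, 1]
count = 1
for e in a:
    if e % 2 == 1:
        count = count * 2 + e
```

e=12: not odd
e=8: not odd
e=1: odd, count = 1*2+1 = 3
e=0: not odd
e=7: odd, count = 3*2+7 = 13
e=1: odd, count = 13*2+1 = 27
e=1: odd, count = 27*2+1 = 55

55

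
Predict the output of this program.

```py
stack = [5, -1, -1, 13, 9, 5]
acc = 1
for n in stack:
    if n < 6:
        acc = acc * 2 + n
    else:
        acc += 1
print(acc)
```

n=5: <6, acc = 1*2+5 = 7
n=-1: <6, acc = 7*2+(-1) = 13
n=-1: <6, acc = 13*2+(-1) = 25
n=13: not <6, acc = 25+1 = 26
n=9: not <6, acc = 26+1 = 27
n=5: <6, acc = 27*2+5 = 59

59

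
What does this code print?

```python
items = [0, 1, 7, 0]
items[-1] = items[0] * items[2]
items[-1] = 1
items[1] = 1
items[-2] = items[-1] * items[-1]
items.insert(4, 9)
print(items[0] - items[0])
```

0

items[-1] = items[0]*items[2] = 0*7 = 0 → [0, 1, 7, 0]
items[-1] = 1 → [0, 1, 7, 1]
items[1] = 1 → [0, 1, 7, 1]
items[-2] = items[-1]*items[-1] = 1*1 = 1 → [0, 1, 1, 1]
insert 9 at 4 → [0, 1, 1, 1, 9]
items[0]-items[0] = 0-0 = 0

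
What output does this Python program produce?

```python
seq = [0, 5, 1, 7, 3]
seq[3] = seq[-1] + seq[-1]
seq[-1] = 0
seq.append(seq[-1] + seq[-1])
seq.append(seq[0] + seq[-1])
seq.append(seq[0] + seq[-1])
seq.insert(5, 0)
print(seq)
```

[0, 5, 1, 6, 0, 0, 0, 0, 0]

seq[3] = seq[-1]+seq[-1] = 3+3 = 6 → [0, 5, 1, 6, 3]
seq[-1] = 0 → [0, 5, 1, 6, 0]
append seq[-1]+seq[-1] = 0+0 = 0 → [0, 5, 1, 6, 0, 0]
append seq[0]+seq[-1] = 0+0 = 0 → [0, 5, 1, 6, 0, 0, 0]
append seq[0]+seq[-1] = 0+0 = 0 → [0, 5, 1, 6, 0, 0, 0, 0]
insert 0 at 5 → [0, 5, 1, 6, 0, 0, 0, 0, 0]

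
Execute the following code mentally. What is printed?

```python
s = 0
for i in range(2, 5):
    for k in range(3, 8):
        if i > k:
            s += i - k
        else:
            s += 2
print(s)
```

29

i=2,k=3: not 2>3, s = 0+2 = 2
i=2,k=4: not 2>4, s = 2+2 = 4
i=2,k=5: not 2>5, s = 4+2 = 6
i=2,k=6: not 2>6, s = 6+2 = 8
i=2,k=7: not 2>7, s = 8+2 = 10
i=3,k=3: not 3>3, s = 10+2 = 12
i=3,k=4: not 3>4, s = 12+2 = 14
i=3,k=5: not 3>5, s = 14+2 = 16
i=3,k=6: not 3>6, s = 16+2 = 18
i=3,k=7: not 3>7, s = 18+2 = 20
i=4,k=3: 4>3, s = 20+1 = 21
i=4,k=4: not 4>4, s = 21+2 = 23
i=4,k=5: not 4>5, s = 23+2 = 25
i=4,k=6: not 4>6, s = 25+2 = 27
i=4,k=7: not 4>7, s = 27+2 = 29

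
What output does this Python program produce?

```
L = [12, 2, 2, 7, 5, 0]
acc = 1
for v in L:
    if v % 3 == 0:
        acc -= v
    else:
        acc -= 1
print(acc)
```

-15

v=12: %3==0, acc = 1-12 = -11
v=2: not %3==0, acc = (-11)-1 = -12
v=2: not %3==0, acc = (-12)-1 = -13
v=7: not %3==0, acc = (-13)-1 = -14
v=5: not %3==0, acc = (-14)-1 = -15
v=0: %3==0, acc = (-15)-0 = -15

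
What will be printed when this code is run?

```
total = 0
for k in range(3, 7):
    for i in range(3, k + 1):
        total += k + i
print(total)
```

k=3,i=3: total = 0+6 = 6
k=4,i=3: total = 6+7 = 13
k=4,i=4: total = 13+8 = 21
k=5,i=3: total = 21+8 = 29
k=5,i=4: total = 29+9 = 38
k=5,i=5: total = 38+10 = 48
k=6,i=3: total = 48+9 = 57
k=6,i=4: total = 57+10 = 67
k=6,i=5: total = 67+11 = 78
k=6,i=6: total = 78+12 = 90

90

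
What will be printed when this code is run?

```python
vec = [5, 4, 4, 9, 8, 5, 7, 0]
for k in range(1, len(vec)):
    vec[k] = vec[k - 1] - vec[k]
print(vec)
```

k=1: vec[1] = 5-4 = 1 → [5, 1, 4, 9, 8, 5, 7, 0]
k=2: vec[2] = 1-4 = -3 → [5, 1, -3, 9, 8, 5, 7, 0]
k=3: vec[3] = (-3)-9 = -12 → [5, 1, -3, -12, 8, 5, 7, 0]
k=4: vec[4] = (-12)-8 = -20 → [5, 1, -3, -12, -20, 5, 7, 0]
k=5: vec[5] = (-20)-5 = -25 → [5, 1, -3, -12, -20, -25, 7, 0]
k=6: vec[6] = (-25)-7 = -32 → [5, 1, -3, -12, -20, -25, -32, 0]
k=7: vec[7] = (-32)-0 = -32 → [5, 1, -3, -12, -20, -25, -32, -32]

[5, 1, -3, -12, -20, -25, -32, -32]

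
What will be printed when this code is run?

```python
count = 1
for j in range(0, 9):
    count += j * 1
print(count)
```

j=0: count = 1+0*1 = 1
j=1: count = 1+1*1 = 2
j=2: count = 2+2*1 = 4
j=3: count = 4+3*1 = 7
j=4: count = 7+4*1 = 11
j=5: count = 11+5*1 = 16
j=6: count = 16+6*1 = 22
j=7: count = 22+7*1 = 29
j=8: count = 29+8*1 = 37

37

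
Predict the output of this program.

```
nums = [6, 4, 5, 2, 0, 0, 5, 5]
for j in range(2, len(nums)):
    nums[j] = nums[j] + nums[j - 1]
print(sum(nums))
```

j=2: nums[2] = 5+4 = 9 → [6, 4, 9, 2, 0, 0, 5, 5]
j=3: nums[3] = 2+9 = 11 → [6, 4, 9, 11, 0, 0, 5, 5]
j=4: nums[4] = 0+11 = 11 → [6, 4, 9, 11, 11, 0, 5, 5]
j=5: nums[5] = 0+11 = 11 → [6, 4, 9, 11, 11, 11, 5, 5]
j=6: nums[6] = 5+11 = 16 → [6, 4, 9, 11, 11, 11, 16, 5]
j=7: nums[7] = 5+16 = 21 → [6, 4, 9, 11, 11, 11, 16, 21]
sum = 89

89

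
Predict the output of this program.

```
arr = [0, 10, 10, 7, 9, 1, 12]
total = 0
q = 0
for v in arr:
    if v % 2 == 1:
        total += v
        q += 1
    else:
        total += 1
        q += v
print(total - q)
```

-14

v=0: not odd, total = 0+1 = 1; q=0
v=10: not odd, total = 1+1 = 2; q=10
v=10: not odd, total = 2+1 = 3; q=20
v=7: odd, total = 3+7 = 10; q=21
v=9: odd, total = 10+9 = 19; q=22
v=1: odd, total = 19+1 = 20; q=23
v=12: not odd, total = 20+1 = 21; q=35
total-q = 21-35 = -14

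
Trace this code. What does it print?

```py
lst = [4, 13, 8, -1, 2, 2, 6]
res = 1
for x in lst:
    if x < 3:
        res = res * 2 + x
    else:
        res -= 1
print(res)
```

-15

x=4: not <3, res = 1-1 = 0
x=13: not <3, res = 0-1 = -1
x=8: not <3, res = (-1)-1 = -2
x=-1: <3, res = (-2)*2+(-1) = -5
x=2: <3, res = (-5)*2+2 = -8
x=2: <3, res = (-8)*2+2 = -14
x=6: not <3, res = (-14)-1 = -15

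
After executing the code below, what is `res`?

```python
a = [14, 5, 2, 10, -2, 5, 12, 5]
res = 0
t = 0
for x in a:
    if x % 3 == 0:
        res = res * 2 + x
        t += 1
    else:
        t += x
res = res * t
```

x=14: not %3==0; t=14
x=5: not %3==0; t=19
x=2: not %3==0; t=21
x=10: not %3==0; t=31
x=-2: not %3==0; t=29
x=5: not %3==0; t=34
x=12: %3==0, res = 0*2+12 = 12; t=35
x=5: not %3==0; t=40
res*t = 12*40 = 480

480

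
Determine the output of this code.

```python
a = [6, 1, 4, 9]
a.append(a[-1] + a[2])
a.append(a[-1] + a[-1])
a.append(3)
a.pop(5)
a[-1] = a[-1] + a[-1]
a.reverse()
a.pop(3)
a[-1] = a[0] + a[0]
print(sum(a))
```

append a[-1]+a[2] = 9+4 = 13 → [6, 1, 4, 9, 13]
append a[-1]+a[-1] = 13+13 = 26 → [6, 1, 4, 9, 13, 26]
append 3 → [6, 1, 4, 9, 13, 26, 3]
pop(5) removes 26 → [6, 1, 4, 9, 13, 3]
a[-1] = a[-1]+a[-1] = 3+3 = 6 → [6, 1, 4, 9, 13, 6]
reverse → [6, 13, 9, 4, 1, 6]
pop(3) removes 4 → [6, 13, 9, 1, 6]
a[-1] = a[0]+a[0] = 6+6 = 12 → [6, 13, 9, 1, 12]
sum = 41

41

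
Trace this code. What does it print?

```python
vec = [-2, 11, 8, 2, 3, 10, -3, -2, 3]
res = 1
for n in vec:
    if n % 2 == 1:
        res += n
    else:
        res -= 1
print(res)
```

n=-2: not odd, res = 1-1 = 0
n=11: odd, res = 0+11 = 11
n=8: not odd, res = 11-1 = 10
n=2: not odd, res = 10-1 = 9
n=3: odd, res = 9+3 = 12
n=10: not odd, res = 12-1 = 11
n=-3: odd, res = 11+(-3) = 8
n=-2: not odd, res = 8-1 = 7
n=3: odd, res = 7+3 = 10

10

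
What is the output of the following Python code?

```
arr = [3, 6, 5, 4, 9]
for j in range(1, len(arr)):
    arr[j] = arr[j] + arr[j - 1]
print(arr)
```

[3, 9, 14, 18, 27]

j=1: arr[1] = 6+3 = 9 → [3, 9, 5, 4, 9]
j=2: arr[2] = 5+9 = 14 → [3, 9, 14, 4, 9]
j=3: arr[3] = 4+14 = 18 → [3, 9, 14, 18, 9]
j=4: arr[4] = 9+18 = 27 → [3, 9, 14, 18, 27]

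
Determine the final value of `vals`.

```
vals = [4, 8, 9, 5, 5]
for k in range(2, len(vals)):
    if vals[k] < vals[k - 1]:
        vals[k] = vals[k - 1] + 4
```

k=2: 9>=8, unchanged → [4, 8, 9, 5, 5]
k=3: 5<9, vals[3] = 9+4 = 13 → [4, 8, 9, 13, 5]
k=4: 5<13, vals[4] = 13+4 = 17 → [4, 8, 9, 13, 17]

[4, 8, 9, 13, 17]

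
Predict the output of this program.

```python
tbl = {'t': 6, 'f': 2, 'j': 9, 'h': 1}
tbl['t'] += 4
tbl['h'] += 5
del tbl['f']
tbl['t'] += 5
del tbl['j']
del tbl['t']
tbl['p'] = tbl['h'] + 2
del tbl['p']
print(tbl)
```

{'h': 6}

tbl['t'] = 6+4 = 10 → {'t': 10, 'f': 2, 'j': 9, 'h': 1}
tbl['h'] = 1+5 = 6 → {'t': 10, 'f': 2, 'j': 9, 'h': 6}
del 'f' → {'t': 10, 'j': 9, 'h': 6}
tbl['t'] = 10+5 = 15 → {'t': 15, 'j': 9, 'h': 6}
del 'j' → {'t': 15, 'h': 6}
del 't' → {'h': 6}
tbl['p'] = tbl['h']+2 = 8 → {'h': 6, 'p': 8}
del 'p' → {'h': 6}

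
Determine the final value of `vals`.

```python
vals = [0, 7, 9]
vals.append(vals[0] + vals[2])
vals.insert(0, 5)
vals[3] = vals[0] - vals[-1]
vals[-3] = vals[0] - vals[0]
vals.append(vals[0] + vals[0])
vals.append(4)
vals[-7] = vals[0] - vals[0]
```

append vals[0]+vals[2] = 0+9 = 9 → [0, 7, 9, 9]
insert 5 at 0 → [5, 0, 7, 9, 9]
vals[3] = vals[0]-vals[-1] = 5-9 = -4 → [5, 0, 7, -4, 9]
vals[-3] = vals[0]-vals[0] = 5-5 = 0 → [5, 0, 0, -4, 9]
append vals[0]+vals[0] = 5+5 = 10 → [5, 0, 0, -4, 9, 10]
append 4 → [5, 0, 0, -4, 9, 10, 4]
vals[-7] = vals[0]-vals[0] = 5-5 = 0 → [0, 0, 0, -4, 9, 10, 4]

[0, 0, 0, -4, 9, 10, 4]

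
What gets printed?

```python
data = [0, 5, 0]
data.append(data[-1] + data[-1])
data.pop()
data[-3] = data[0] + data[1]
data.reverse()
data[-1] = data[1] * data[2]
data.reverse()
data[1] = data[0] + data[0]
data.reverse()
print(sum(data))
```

75

append data[-1]+data[-1] = 0+0 = 0 → [0, 5, 0, 0]
pop() removes 0 → [0, 5, 0]
data[-3] = data[0]+data[1] = 0+5 = 5 → [5, 5, 0]
reverse → [0, 5, 5]
data[-1] = data[1]*data[2] = 5*5 = 25 → [0, 5, 25]
reverse → [25, 5, 0]
data[1] = data[0]+data[0] = 25+25 = 50 → [25, 50, 0]
reverse → [0, 50, 25]
sum = 75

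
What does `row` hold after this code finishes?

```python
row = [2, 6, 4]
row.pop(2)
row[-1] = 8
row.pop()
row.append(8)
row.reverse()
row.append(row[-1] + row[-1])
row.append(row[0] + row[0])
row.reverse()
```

[16, 4, 2, 8]

pop(2) removes 4 → [2, 6]
row[-1] = 8 → [2, 8]
pop() removes 8 → [2]
append 8 → [2, 8]
reverse → [8, 2]
append row[-1]+row[-1] = 2+2 = 4 → [8, 2, 4]
append row[0]+row[0] = 8+8 = 16 → [8, 2, 4, 16]
reverse → [16, 4, 2, 8]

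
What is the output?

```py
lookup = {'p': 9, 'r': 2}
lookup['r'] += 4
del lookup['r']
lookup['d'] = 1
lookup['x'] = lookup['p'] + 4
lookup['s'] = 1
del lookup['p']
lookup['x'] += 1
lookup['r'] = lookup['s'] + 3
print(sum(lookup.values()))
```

20

lookup['r'] = 2+4 = 6 → {'p': 9, 'r': 6}
del 'r' → {'p': 9}
lookup['d'] = 1 → {'p': 9, 'd': 1}
lookup['x'] = lookup['p']+4 = 13 → {'p': 9, 'd': 1, 'x': 13}
lookup['s'] = 1 → {'p': 9, 'd': 1, 'x': 13, 's': 1}
del 'p' → {'d': 1, 'x': 13, 's': 1}
lookup['x'] = 13+1 = 14 → {'d': 1, 'x': 14, 's': 1}
lookup['r'] = lookup['s']+3 = 4 → {'d': 1, 'x': 14, 's': 1, 'r': 4}
sum of values = 20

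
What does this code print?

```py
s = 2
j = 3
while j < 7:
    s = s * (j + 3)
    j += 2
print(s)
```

96

j=3: s = 2*6 = 12
j=5: s = 12*8 = 96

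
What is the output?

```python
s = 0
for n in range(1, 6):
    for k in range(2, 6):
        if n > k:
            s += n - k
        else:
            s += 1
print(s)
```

n=1,k=2: not 1>2, s = 0+1 = 1
n=1,k=3: not 1>3, s = 1+1 = 2
n=1,k=4: not 1>4, s = 2+1 = 3
n=1,k=5: not 1>5, s = 3+1 = 4
n=2,k=2: not 2>2, s = 4+1 = 5
n=2,k=3: not 2>3, s = 5+1 = 6
n=2,k=4: not 2>4, s = 6+1 = 7
n=2,k=5: not 2>5, s = 7+1 = 8
n=3,k=2: 3>2, s = 8+1 = 9
n=3,k=3: not 3>3, s = 9+1 = 10
n=3,k=4: not 3>4, s = 10+1 = 11
n=3,k=5: not 3>5, s = 11+1 = 12
n=4,k=2: 4>2, s = 12+2 = 14
n=4,k=3: 4>3, s = 14+1 = 15
n=4,k=4: not 4>4, s = 15+1 = 16
n=4,k=5: not 4>5, s = 16+1 = 17
n=5,k=2: 5>2, s = 17+3 = 20
n=5,k=3: 5>3, s = 20+2 = 22
n=5,k=4: 5>4, s = 22+1 = 23
n=5,k=5: not 5>5, s = 23+1 = 24

24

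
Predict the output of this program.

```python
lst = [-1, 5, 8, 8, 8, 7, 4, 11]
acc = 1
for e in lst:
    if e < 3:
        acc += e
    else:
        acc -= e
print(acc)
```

e=-1: <3, acc = 1+(-1) = 0
e=5: not <3, acc = 0-5 = -5
e=8: not <3, acc = (-5)-8 = -13
e=8: not <3, acc = (-13)-8 = -21
e=8: not <3, acc = (-21)-8 = -29
e=7: not <3, acc = (-29)-7 = -36
e=4: not <3, acc = (-36)-4 = -40
e=11: not <3, acc = (-40)-11 = -51

-51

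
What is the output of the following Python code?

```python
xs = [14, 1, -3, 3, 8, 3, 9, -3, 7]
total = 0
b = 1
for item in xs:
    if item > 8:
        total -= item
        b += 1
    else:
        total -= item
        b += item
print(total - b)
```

-58

item=14: >8, total = 0-14 = -14; b=2
item=1: not >8, total = (-14)-1 = -15; b=3
item=-3: not >8, total = (-15)-(-3) = -12; b=0
item=3: not >8, total = (-12)-3 = -15; b=3
item=8: not >8, total = (-15)-8 = -23; b=11
item=3: not >8, total = (-23)-3 = -26; b=14
item=9: >8, total = (-26)-9 = -35; b=15
item=-3: not >8, total = (-35)-(-3) = -32; b=12
item=7: not >8, total = (-32)-7 = -39; b=19
total-b = (-39)-19 = -58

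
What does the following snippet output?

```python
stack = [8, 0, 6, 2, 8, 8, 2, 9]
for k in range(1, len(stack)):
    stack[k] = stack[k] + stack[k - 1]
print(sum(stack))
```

k=1: stack[1] = 0+8 = 8 → [8, 8, 6, 2, 8, 8, 2, 9]
k=2: stack[2] = 6+8 = 14 → [8, 8, 14, 2, 8, 8, 2, 9]
k=3: stack[3] = 2+14 = 16 → [8, 8, 14, 16, 8, 8, 2, 9]
k=4: stack[4] = 8+16 = 24 → [8, 8, 14, 16, 24, 8, 2, 9]
k=5: stack[5] = 8+24 = 32 → [8, 8, 14, 16, 24, 32, 2, 9]
k=6: stack[6] = 2+32 = 34 → [8, 8, 14, 16, 24, 32, 34, 9]
k=7: stack[7] = 9+34 = 43 → [8, 8, 14, 16, 24, 32, 34, 43]
sum = 179

179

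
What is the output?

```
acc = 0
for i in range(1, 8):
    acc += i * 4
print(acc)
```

i=1: acc = 0+1*4 = 4
i=2: acc = 4+2*4 = 12
i=3: acc = 12+3*4 = 24
i=4: acc = 24+4*4 = 40
i=5: acc = 40+5*4 = 60
i=6: acc = 60+6*4 = 84
i=7: acc = 84+7*4 = 112

112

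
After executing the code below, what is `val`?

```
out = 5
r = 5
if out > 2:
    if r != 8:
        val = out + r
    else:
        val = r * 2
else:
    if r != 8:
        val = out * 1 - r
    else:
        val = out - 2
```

10

out=5, r=5
out > 2 is True; r != 8 is True
→ val = out + r = 10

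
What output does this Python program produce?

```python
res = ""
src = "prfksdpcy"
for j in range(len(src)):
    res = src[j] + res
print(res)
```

ycpdskfrp

j=0: prepend 'p' → 'p'
j=1: prepend 'r' → 'rp'
j=2: prepend 'f' → 'frp'
j=3: prepend 'k' → 'kfrp'
j=4: prepend 's' → 'skfrp'
j=5: prepend 'd' → 'dskfrp'
j=6: prepend 'p' → 'pdskfrp'
j=7: prepend 'c' → 'cpdskfrp'
j=8: prepend 'y' → 'ycpdskfrp'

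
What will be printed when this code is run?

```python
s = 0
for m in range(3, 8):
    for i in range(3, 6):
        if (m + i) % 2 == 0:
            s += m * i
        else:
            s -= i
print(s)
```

m=3,i=3: even sum, s = 0+9 = 9
m=3,i=4: odd sum, s = 9-4 = 5
m=3,i=5: even sum, s = 5+15 = 20
m=4,i=3: odd sum, s = 20-3 = 17
m=4,i=4: even sum, s = 17+16 = 33
m=4,i=5: odd sum, s = 33-5 = 28
m=5,i=3: even sum, s = 28+15 = 43
m=5,i=4: odd sum, s = 43-4 = 39
m=5,i=5: even sum, s = 39+25 = 64
m=6,i=3: odd sum, s = 64-3 = 61
m=6,i=4: even sum, s = 61+24 = 85
m=6,i=5: odd sum, s = 85-5 = 80
m=7,i=3: even sum, s = 80+21 = 101
m=7,i=4: odd sum, s = 101-4 = 97
m=7,i=5: even sum, s = 97+35 = 132

132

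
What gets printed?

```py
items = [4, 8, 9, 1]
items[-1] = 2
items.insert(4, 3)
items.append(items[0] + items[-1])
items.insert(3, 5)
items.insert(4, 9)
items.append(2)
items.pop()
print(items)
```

items[-1] = 2 → [4, 8, 9, 2]
insert 3 at 4 → [4, 8, 9, 2, 3]
append items[0]+items[-1] = 4+3 = 7 → [4, 8, 9, 2, 3, 7]
insert 5 at 3 → [4, 8, 9, 5, 2, 3, 7]
insert 9 at 4 → [4, 8, 9, 5, 9, 2, 3, 7]
append 2 → [4, 8, 9, 5, 9, 2, 3, 7, 2]
pop() removes 2 → [4, 8, 9, 5, 9, 2, 3, 7]

[4, 8, 9, 5, 9, 2, 3, 7]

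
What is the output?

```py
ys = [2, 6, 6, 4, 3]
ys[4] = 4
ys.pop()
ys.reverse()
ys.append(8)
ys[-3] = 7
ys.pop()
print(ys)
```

[4, 6, 7, 2]

ys[4] = 4 → [2, 6, 6, 4, 4]
pop() removes 4 → [2, 6, 6, 4]
reverse → [4, 6, 6, 2]
append 8 → [4, 6, 6, 2, 8]
ys[-3] = 7 → [4, 6, 7, 2, 8]
pop() removes 8 → [4, 6, 7, 2]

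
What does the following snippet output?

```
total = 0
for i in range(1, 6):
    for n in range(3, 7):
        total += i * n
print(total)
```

270

i=1,n=3: total = 0+3 = 3
i=1,n=4: total = 3+4 = 7
i=1,n=5: total = 7+5 = 12
i=1,n=6: total = 12+6 = 18
i=2,n=3: total = 18+6 = 24
i=2,n=4: total = 24+8 = 32
i=2,n=5: total = 32+10 = 42
i=2,n=6: total = 42+12 = 54
i=3,n=3: total = 54+9 = 63
i=3,n=4: total = 63+12 = 75
i=3,n=5: total = 75+15 = 90
i=3,n=6: total = 90+18 = 108
i=4,n=3: total = 108+12 = 120
i=4,n=4: total = 120+16 = 136
i=4,n=5: total = 136+20 = 156
i=4,n=6: total = 156+24 = 180
i=5,n=3: total = 180+15 = 195
i=5,n=4: total = 195+20 = 215
i=5,n=5: total = 215+25 = 240
i=5,n=6: total = 240+30 = 270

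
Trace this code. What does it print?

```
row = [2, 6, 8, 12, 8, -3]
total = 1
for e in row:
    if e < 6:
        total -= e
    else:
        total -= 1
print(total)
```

e=2: <6, total = 1-2 = -1
e=6: not <6, total = (-1)-1 = -2
e=8: not <6, total = (-2)-1 = -3
e=12: not <6, total = (-3)-1 = -4
e=8: not <6, total = (-4)-1 = -5
e=-3: <6, total = (-5)-(-3) = -2

-2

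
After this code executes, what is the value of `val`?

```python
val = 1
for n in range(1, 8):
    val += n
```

29

n=1: val = 1+1 = 2
n=2: val = 2+2 = 4
n=3: val = 4+3 = 7
n=4: val = 7+4 = 11
n=5: val = 11+5 = 16
n=6: val = 16+6 = 22
n=7: val = 22+7 = 29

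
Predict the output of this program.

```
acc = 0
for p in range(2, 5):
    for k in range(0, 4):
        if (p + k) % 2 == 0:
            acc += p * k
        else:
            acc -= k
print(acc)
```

p=2,k=0: even sum, acc = 0+0 = 0
p=2,k=1: odd sum, acc = 0-1 = -1
p=2,k=2: even sum, acc = (-1)+4 = 3
p=2,k=3: odd sum, acc = 3-3 = 0
p=3,k=0: odd sum, acc = 0-0 = 0
p=3,k=1: even sum, acc = 0+3 = 3
p=3,k=2: odd sum, acc = 3-2 = 1
p=3,k=3: even sum, acc = 1+9 = 10
p=4,k=0: even sum, acc = 10+0 = 10
p=4,k=1: odd sum, acc = 10-1 = 9
p=4,k=2: even sum, acc = 9+8 = 17
p=4,k=3: odd sum, acc = 17-3 = 14

14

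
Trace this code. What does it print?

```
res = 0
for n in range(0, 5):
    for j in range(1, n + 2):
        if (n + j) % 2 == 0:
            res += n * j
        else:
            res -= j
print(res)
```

19

n=0,j=1: odd sum, res = 0-1 = -1
n=1,j=1: even sum, res = (-1)+1 = 0
n=1,j=2: odd sum, res = 0-2 = -2
n=2,j=1: odd sum, res = (-2)-1 = -3
n=2,j=2: even sum, res = (-3)+4 = 1
n=2,j=3: odd sum, res = 1-3 = -2
n=3,j=1: even sum, res = (-2)+3 = 1
n=3,j=2: odd sum, res = 1-2 = -1
n=3,j=3: even sum, res = (-1)+9 = 8
n=3,j=4: odd sum, res = 8-4 = 4
n=4,j=1: odd sum, res = 4-1 = 3
n=4,j=2: even sum, res = 3+8 = 11
n=4,j=3: odd sum, res = 11-3 = 8
n=4,j=4: even sum, res = 8+16 = 24
n=4,j=5: odd sum, res = 24-5 = 19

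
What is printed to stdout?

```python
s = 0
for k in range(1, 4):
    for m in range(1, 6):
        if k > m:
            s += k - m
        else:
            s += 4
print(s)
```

52

k=1,m=1: not 1>1, s = 0+4 = 4
k=1,m=2: not 1>2, s = 4+4 = 8
k=1,m=3: not 1>3, s = 8+4 = 12
k=1,m=4: not 1>4, s = 12+4 = 16
k=1,m=5: not 1>5, s = 16+4 = 20
k=2,m=1: 2>1, s = 20+1 = 21
k=2,m=2: not 2>2, s = 21+4 = 25
k=2,m=3: not 2>3, s = 25+4 = 29
k=2,m=4: not 2>4, s = 29+4 = 33
k=2,m=5: not 2>5, s = 33+4 = 37
k=3,m=1: 3>1, s = 37+2 = 39
k=3,m=2: 3>2, s = 39+1 = 40
k=3,m=3: not 3>3, s = 40+4 = 44
k=3,m=4: not 3>4, s = 44+4 = 48
k=3,m=5: not 3>5, s = 48+4 = 52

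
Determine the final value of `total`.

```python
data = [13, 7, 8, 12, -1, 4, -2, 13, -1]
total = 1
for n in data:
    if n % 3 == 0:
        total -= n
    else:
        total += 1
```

-3

n=13: not %3==0, total = 1+1 = 2
n=7: not %3==0, total = 2+1 = 3
n=8: not %3==0, total = 3+1 = 4
n=12: %3==0, total = 4-12 = -8
n=-1: not %3==0, total = (-8)+1 = -7
n=4: not %3==0, total = (-7)+1 = -6
n=-2: not %3==0, total = (-6)+1 = -5
n=13: not %3==0, total = (-5)+1 = -4
n=-1: not %3==0, total = (-4)+1 = -3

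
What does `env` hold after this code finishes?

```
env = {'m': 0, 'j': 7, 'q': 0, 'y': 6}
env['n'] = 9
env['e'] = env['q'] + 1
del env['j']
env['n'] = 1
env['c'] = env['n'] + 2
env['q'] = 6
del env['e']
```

{'m': 0, 'q': 6, 'y': 6, 'n': 1, 'c': 3}

env['n'] = 9 → {'m': 0, 'j': 7, 'q': 0, 'y': 6, 'n': 9}
env['e'] = env['q']+1 = 1 → {'m': 0, 'j': 7, 'q': 0, 'y': 6, 'n': 9, 'e': 1}
del 'j' → {'m': 0, 'q': 0, 'y': 6, 'n': 9, 'e': 1}
env['n'] = 1 → {'m': 0, 'q': 0, 'y': 6, 'n': 1, 'e': 1}
env['c'] = env['n']+2 = 3 → {'m': 0, 'q': 0, 'y': 6, 'n': 1, 'e': 1, 'c': 3}
env['q'] = 6 → {'m': 0, 'q': 6, 'y': 6, 'n': 1, 'e': 1, 'c': 3}
del 'e' → {'m': 0, 'q': 6, 'y': 6, 'n': 1, 'c': 3}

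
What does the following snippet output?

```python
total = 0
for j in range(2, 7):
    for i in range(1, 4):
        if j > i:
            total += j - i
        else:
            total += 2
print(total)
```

j=2,i=1: 2>1, total = 0+1 = 1
j=2,i=2: not 2>2, total = 1+2 = 3
j=2,i=3: not 2>3, total = 3+2 = 5
j=3,i=1: 3>1, total = 5+2 = 7
j=3,i=2: 3>2, total = 7+1 = 8
j=3,i=3: not 3>3, total = 8+2 = 10
j=4,i=1: 4>1, total = 10+3 = 13
j=4,i=2: 4>2, total = 13+2 = 15
j=4,i=3: 4>3, total = 15+1 = 16
j=5,i=1: 5>1, total = 16+4 = 20
j=5,i=2: 5>2, total = 20+3 = 23
j=5,i=3: 5>3, total = 23+2 = 25
j=6,i=1: 6>1, total = 25+5 = 30
j=6,i=2: 6>2, total = 30+4 = 34
j=6,i=3: 6>3, total = 34+3 = 37

37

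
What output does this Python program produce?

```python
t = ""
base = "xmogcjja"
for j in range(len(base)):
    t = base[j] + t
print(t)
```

j=0: prepend 'x' → 'x'
j=1: prepend 'm' → 'mx'
j=2: prepend 'o' → 'omx'
j=3: prepend 'g' → 'gomx'
j=4: prepend 'c' → 'cgomx'
j=5: prepend 'j' → 'jcgomx'
j=6: prepend 'j' → 'jjcgomx'
j=7: prepend 'a' → 'ajjcgomx'

ajjcgomx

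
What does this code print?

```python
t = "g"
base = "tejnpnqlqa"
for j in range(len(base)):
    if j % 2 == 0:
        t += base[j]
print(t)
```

gtjpqq

j=0: add 't' → 'gt'
j=1: skip
j=2: add 'j' → 'gtj'
j=3: skip
j=4: add 'p' → 'gtjp'
j=5: skip
j=6: add 'q' → 'gtjpq'
j=7: skip
j=8: add 'q' → 'gtjpqq'
j=9: skip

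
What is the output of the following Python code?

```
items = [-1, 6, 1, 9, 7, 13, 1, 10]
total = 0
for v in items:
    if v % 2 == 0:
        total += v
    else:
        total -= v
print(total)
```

v=-1: not even, total = 0-(-1) = 1
v=6: even, total = 1+6 = 7
v=1: not even, total = 7-1 = 6
v=9: not even, total = 6-9 = -3
v=7: not even, total = (-3)-7 = -10
v=13: not even, total = (-10)-13 = -23
v=1: not even, total = (-23)-1 = -24
v=10: even, total = (-24)+10 = -14

-14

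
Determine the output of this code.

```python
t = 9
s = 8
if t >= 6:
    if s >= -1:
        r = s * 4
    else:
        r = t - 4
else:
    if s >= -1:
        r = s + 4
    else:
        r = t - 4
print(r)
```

32

t=9, s=8
t >= 6 is True; s >= -1 is True
→ r = s * 4 = 32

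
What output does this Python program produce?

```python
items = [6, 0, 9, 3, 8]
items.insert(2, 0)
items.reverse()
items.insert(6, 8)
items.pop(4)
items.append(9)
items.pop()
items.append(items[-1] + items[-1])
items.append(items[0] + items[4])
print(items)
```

[8, 3, 9, 0, 6, 8, 16, 14]

insert 0 at 2 → [6, 0, 0, 9, 3, 8]
reverse → [8, 3, 9, 0, 0, 6]
insert 8 at 6 → [8, 3, 9, 0, 0, 6, 8]
pop(4) removes 0 → [8, 3, 9, 0, 6, 8]
append 9 → [8, 3, 9, 0, 6, 8, 9]
pop() removes 9 → [8, 3, 9, 0, 6, 8]
append items[-1]+items[-1] = 8+8 = 16 → [8, 3, 9, 0, 6, 8, 16]
append items[0]+items[4] = 8+6 = 14 → [8, 3, 9, 0, 6, 8, 16, 14]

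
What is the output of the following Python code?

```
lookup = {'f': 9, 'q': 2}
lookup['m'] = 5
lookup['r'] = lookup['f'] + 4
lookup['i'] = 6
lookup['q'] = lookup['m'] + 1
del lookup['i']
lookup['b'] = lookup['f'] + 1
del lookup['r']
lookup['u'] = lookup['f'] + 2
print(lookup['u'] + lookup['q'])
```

17

lookup['m'] = 5 → {'f': 9, 'q': 2, 'm': 5}
lookup['r'] = lookup['f']+4 = 13 → {'f': 9, 'q': 2, 'm': 5, 'r': 13}
lookup['i'] = 6 → {'f': 9, 'q': 2, 'm': 5, 'r': 13, 'i': 6}
lookup['q'] = lookup['m']+1 = 6 → {'f': 9, 'q': 6, 'm': 5, 'r': 13, 'i': 6}
del 'i' → {'f': 9, 'q': 6, 'm': 5, 'r': 13}
lookup['b'] = lookup['f']+1 = 10 → {'f': 9, 'q': 6, 'm': 5, 'r': 13, 'b': 10}
del 'r' → {'f': 9, 'q': 6, 'm': 5, 'b': 10}
lookup['u'] = lookup['f']+2 = 11 → {'f': 9, 'q': 6, 'm': 5, 'b': 10, 'u': 11}
lookup['u']+lookup['q'] = 11+6 = 17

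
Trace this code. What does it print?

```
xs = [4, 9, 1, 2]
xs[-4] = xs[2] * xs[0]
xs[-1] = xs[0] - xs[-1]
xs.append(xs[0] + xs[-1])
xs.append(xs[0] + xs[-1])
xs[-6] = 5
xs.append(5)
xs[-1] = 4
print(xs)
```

[5, 9, 1, 2, 6, 10, 4]

xs[-4] = xs[2]*xs[0] = 1*4 = 4 → [4, 9, 1, 2]
xs[-1] = xs[0]-xs[-1] = 4-2 = 2 → [4, 9, 1, 2]
append xs[0]+xs[-1] = 4+2 = 6 → [4, 9, 1, 2, 6]
append xs[0]+xs[-1] = 4+6 = 10 → [4, 9, 1, 2, 6, 10]
xs[-6] = 5 → [5, 9, 1, 2, 6, 10]
append 5 → [5, 9, 1, 2, 6, 10, 5]
xs[-1] = 4 → [5, 9, 1, 2, 6, 10, 4]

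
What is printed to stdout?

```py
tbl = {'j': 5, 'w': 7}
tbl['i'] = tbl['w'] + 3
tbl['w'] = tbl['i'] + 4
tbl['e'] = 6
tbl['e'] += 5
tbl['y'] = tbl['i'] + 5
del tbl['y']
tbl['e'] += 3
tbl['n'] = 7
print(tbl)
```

tbl['i'] = tbl['w']+3 = 10 → {'j': 5, 'w': 7, 'i': 10}
tbl['w'] = tbl['i']+4 = 14 → {'j': 5, 'w': 14, 'i': 10}
tbl['e'] = 6 → {'j': 5, 'w': 14, 'i': 10, 'e': 6}
tbl['e'] = 6+5 = 11 → {'j': 5, 'w': 14, 'i': 10, 'e': 11}
tbl['y'] = tbl['i']+5 = 15 → {'j': 5, 'w': 14, 'i': 10, 'e': 11, 'y': 15}
del 'y' → {'j': 5, 'w': 14, 'i': 10, 'e': 11}
tbl['e'] = 11+3 = 14 → {'j': 5, 'w': 14, 'i': 10, 'e': 14}
tbl['n'] = 7 → {'j': 5, 'w': 14, 'i': 10, 'e': 14, 'n': 7}

{'j': 5, 'w': 14, 'i': 10, 'e': 14, 'n': 7}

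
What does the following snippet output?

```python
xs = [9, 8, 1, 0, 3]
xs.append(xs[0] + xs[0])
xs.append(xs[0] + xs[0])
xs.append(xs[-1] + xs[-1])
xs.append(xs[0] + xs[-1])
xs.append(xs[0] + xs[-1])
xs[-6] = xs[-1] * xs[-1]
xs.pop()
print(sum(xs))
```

3051

append xs[0]+xs[0] = 9+9 = 18 → [9, 8, 1, 0, 3, 18]
append xs[0]+xs[0] = 9+9 = 18 → [9, 8, 1, 0, 3, 18, 18]
append xs[-1]+xs[-1] = 18+18 = 36 → [9, 8, 1, 0, 3, 18, 18, 36]
append xs[0]+xs[-1] = 9+36 = 45 → [9, 8, 1, 0, 3, 18, 18, 36, 45]
append xs[0]+xs[-1] = 9+45 = 54 → [9, 8, 1, 0, 3, 18, 18, 36, 45, 54]
xs[-6] = xs[-1]*xs[-1] = 54*54 = 2916 → [9, 8, 1, 0, 2916, 18, 18, 36, 45, 54]
pop() removes 54 → [9, 8, 1, 0, 2916, 18, 18, 36, 45]
sum = 3051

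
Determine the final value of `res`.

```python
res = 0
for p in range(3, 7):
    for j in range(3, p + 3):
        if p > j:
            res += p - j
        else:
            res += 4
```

58

p=3,j=3: not 3>3, res = 0+4 = 4
p=3,j=4: not 3>4, res = 4+4 = 8
p=3,j=5: not 3>5, res = 8+4 = 12
p=4,j=3: 4>3, res = 12+1 = 13
p=4,j=4: not 4>4, res = 13+4 = 17
p=4,j=5: not 4>5, res = 17+4 = 21
p=4,j=6: not 4>6, res = 21+4 = 25
p=5,j=3: 5>3, res = 25+2 = 27
p=5,j=4: 5>4, res = 27+1 = 28
p=5,j=5: not 5>5, res = 28+4 = 32
p=5,j=6: not 5>6, res = 32+4 = 36
p=5,j=7: not 5>7, res = 36+4 = 40
p=6,j=3: 6>3, res = 40+3 = 43
p=6,j=4: 6>4, res = 43+2 = 45
p=6,j=5: 6>5, res = 45+1 = 46
p=6,j=6: not 6>6, res = 46+4 = 50
p=6,j=7: not 6>7, res = 50+4 = 54
p=6,j=8: not 6>8, res = 54+4 = 58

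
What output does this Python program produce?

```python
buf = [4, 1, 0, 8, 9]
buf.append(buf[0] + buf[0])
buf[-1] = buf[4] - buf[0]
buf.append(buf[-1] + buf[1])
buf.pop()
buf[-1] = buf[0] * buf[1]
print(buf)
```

append buf[0]+buf[0] = 4+4 = 8 → [4, 1, 0, 8, 9, 8]
buf[-1] = buf[4]-buf[0] = 9-4 = 5 → [4, 1, 0, 8, 9, 5]
append buf[-1]+buf[1] = 5+1 = 6 → [4, 1, 0, 8, 9, 5, 6]
pop() removes 6 → [4, 1, 0, 8, 9, 5]
buf[-1] = buf[0]*buf[1] = 4*1 = 4 → [4, 1, 0, 8, 9, 4]

[4, 1, 0, 8, 9, 4]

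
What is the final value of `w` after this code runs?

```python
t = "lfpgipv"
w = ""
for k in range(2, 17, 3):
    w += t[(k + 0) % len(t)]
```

'ppfil'

k=2: add t[2]='p' → 'p'
k=5: add t[5]='p' → 'pp'
k=8: add t[1]='f' → 'ppf'
k=11: add t[4]='i' → 'ppfi'
k=14: add t[0]='l' → 'ppfil'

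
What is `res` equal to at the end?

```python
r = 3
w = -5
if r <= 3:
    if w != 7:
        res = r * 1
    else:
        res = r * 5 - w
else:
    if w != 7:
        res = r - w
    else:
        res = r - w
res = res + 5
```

8

r=3, w=-5
r <= 3 is True; w != 7 is True
→ res = r * 1 = 3
res = 3+5 = 8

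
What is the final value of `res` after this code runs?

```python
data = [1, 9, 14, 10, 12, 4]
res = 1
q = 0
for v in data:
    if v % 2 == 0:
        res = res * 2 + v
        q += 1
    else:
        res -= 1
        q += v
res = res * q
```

2296

v=1: not even, res = 1-1 = 0; q=1
v=9: not even, res = 0-1 = -1; q=10
v=14: even, res = (-1)*2+14 = 12; q=11
v=10: even, res = 12*2+10 = 34; q=12
v=12: even, res = 34*2+12 = 80; q=13
v=4: even, res = 80*2+4 = 164; q=14
res*q = 164*14 = 2296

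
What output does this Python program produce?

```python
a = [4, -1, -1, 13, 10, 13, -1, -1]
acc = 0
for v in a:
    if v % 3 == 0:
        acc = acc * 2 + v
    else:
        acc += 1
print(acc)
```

v=4: not %3==0, acc = 0+1 = 1
v=-1: not %3==0, acc = 1+1 = 2
v=-1: not %3==0, acc = 2+1 = 3
v=13: not %3==0, acc = 3+1 = 4
v=10: not %3==0, acc = 4+1 = 5
v=13: not %3==0, acc = 5+1 = 6
v=-1: not %3==0, acc = 6+1 = 7
v=-1: not %3==0, acc = 7+1 = 8

8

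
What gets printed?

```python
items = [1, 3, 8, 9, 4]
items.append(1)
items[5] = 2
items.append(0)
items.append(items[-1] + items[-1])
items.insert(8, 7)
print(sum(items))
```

append 1 → [1, 3, 8, 9, 4, 1]
items[5] = 2 → [1, 3, 8, 9, 4, 2]
append 0 → [1, 3, 8, 9, 4, 2, 0]
append items[-1]+items[-1] = 0+0 = 0 → [1, 3, 8, 9, 4, 2, 0, 0]
insert 7 at 8 → [1, 3, 8, 9, 4, 2, 0, 0, 7]
sum = 34

34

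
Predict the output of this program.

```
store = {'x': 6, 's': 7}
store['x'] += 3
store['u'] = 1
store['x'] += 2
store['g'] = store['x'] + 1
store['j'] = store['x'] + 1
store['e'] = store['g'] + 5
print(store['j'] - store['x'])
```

1

store['x'] = 6+3 = 9 → {'x': 9, 's': 7}
store['u'] = 1 → {'x': 9, 's': 7, 'u': 1}
store['x'] = 9+2 = 11 → {'x': 11, 's': 7, 'u': 1}
store['g'] = store['x']+1 = 12 → {'x': 11, 's': 7, 'u': 1, 'g': 12}
store['j'] = store['x']+1 = 12 → {'x': 11, 's': 7, 'u': 1, 'g': 12, 'j': 12}
store['e'] = store['g']+5 = 17 → {'x': 11, 's': 7, 'u': 1, 'g': 12, 'j': 12, 'e': 17}
store['j']-store['x'] = 12-11 = 1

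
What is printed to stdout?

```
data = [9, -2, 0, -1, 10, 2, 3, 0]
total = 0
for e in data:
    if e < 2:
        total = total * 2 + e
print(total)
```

-18

e=9: not <2
e=-2: <2, total = 0*2+(-2) = -2
e=0: <2, total = (-2)*2+0 = -4
e=-1: <2, total = (-4)*2+(-1) = -9
e=10: not <2
e=2: not <2
e=3: not <2
e=0: <2, total = (-9)*2+0 = -18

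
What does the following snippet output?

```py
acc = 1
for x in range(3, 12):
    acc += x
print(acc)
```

64

x=3: acc = 1+3 = 4
x=4: acc = 4+4 = 8
x=5: acc = 8+5 = 13
x=6: acc = 13+6 = 19
x=7: acc = 19+7 = 26
x=8: acc = 26+8 = 34
x=9: acc = 34+9 = 43
x=10: acc = 43+10 = 53
x=11: acc = 53+11 = 64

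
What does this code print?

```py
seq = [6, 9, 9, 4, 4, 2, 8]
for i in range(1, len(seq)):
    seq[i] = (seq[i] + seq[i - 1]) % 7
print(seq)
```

i=1: seq[1] = (9+6)%7 = 1 → [6, 1, 9, 4, 4, 2, 8]
i=2: seq[2] = (9+1)%7 = 3 → [6, 1, 3, 4, 4, 2, 8]
i=3: seq[3] = (4+3)%7 = 0 → [6, 1, 3, 0, 4, 2, 8]
i=4: seq[4] = (4+0)%7 = 4 → [6, 1, 3, 0, 4, 2, 8]
i=5: seq[5] = (2+4)%7 = 6 → [6, 1, 3, 0, 4, 6, 8]
i=6: seq[6] = (8+6)%7 = 0 → [6, 1, 3, 0, 4, 6, 0]

[6, 1, 3, 0, 4, 6, 0]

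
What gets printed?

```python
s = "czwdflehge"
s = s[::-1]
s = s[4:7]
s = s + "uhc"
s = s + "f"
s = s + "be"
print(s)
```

lfduhcfbe

reverse → 'eghelfdwzc'
slice [4:7] → 'lfd'
+ 'uhc' → 'lfduhc'
+ 'f' → 'lfduhcf'
+ 'be' → 'lfduhcfbe'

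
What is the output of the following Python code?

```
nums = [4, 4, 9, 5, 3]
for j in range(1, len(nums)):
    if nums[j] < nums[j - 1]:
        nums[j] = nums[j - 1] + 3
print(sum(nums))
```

j=1: 4>=4, unchanged → [4, 4, 9, 5, 3]
j=2: 9>=4, unchanged → [4, 4, 9, 5, 3]
j=3: 5<9, nums[3] = 9+3 = 12 → [4, 4, 9, 12, 3]
j=4: 3<12, nums[4] = 12+3 = 15 → [4, 4, 9, 12, 15]
sum = 44

44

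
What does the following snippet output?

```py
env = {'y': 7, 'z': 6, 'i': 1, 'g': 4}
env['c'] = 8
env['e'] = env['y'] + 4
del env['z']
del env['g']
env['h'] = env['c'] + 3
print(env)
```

{'y': 7, 'i': 1, 'c': 8, 'e': 11, 'h': 11}

env['c'] = 8 → {'y': 7, 'z': 6, 'i': 1, 'g': 4, 'c': 8}
env['e'] = env['y']+4 = 11 → {'y': 7, 'z': 6, 'i': 1, 'g': 4, 'c': 8, 'e': 11}
del 'z' → {'y': 7, 'i': 1, 'g': 4, 'c': 8, 'e': 11}
del 'g' → {'y': 7, 'i': 1, 'c': 8, 'e': 11}
env['h'] = env['c']+3 = 11 → {'y': 7, 'i': 1, 'c': 8, 'e': 11, 'h': 11}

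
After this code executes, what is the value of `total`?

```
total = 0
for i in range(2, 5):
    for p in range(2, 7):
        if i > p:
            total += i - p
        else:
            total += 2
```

28

i=2,p=2: not 2>2, total = 0+2 = 2
i=2,p=3: not 2>3, total = 2+2 = 4
i=2,p=4: not 2>4, total = 4+2 = 6
i=2,p=5: not 2>5, total = 6+2 = 8
i=2,p=6: not 2>6, total = 8+2 = 10
i=3,p=2: 3>2, total = 10+1 = 11
i=3,p=3: not 3>3, total = 11+2 = 13
i=3,p=4: not 3>4, total = 13+2 = 15
i=3,p=5: not 3>5, total = 15+2 = 17
i=3,p=6: not 3>6, total = 17+2 = 19
i=4,p=2: 4>2, total = 19+2 = 21
i=4,p=3: 4>3, total = 21+1 = 22
i=4,p=4: not 4>4, total = 22+2 = 24
i=4,p=5: not 4>5, total = 24+2 = 26
i=4,p=6: not 4>6, total = 26+2 = 28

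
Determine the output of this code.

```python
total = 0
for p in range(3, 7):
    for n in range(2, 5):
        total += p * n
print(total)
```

162

p=3,n=2: total = 0+6 = 6
p=3,n=3: total = 6+9 = 15
p=3,n=4: total = 15+12 = 27
p=4,n=2: total = 27+8 = 35
p=4,n=3: total = 35+12 = 47
p=4,n=4: total = 47+16 = 63
p=5,n=2: total = 63+10 = 73
p=5,n=3: total = 73+15 = 88
p=5,n=4: total = 88+20 = 108
p=6,n=2: total = 108+12 = 120
p=6,n=3: total = 120+18 = 138
p=6,n=4: total = 138+24 = 162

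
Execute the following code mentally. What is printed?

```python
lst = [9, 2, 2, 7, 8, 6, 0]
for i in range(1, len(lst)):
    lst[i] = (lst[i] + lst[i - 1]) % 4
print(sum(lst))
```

i=1: lst[1] = (2+9)%4 = 3 → [9, 3, 2, 7, 8, 6, 0]
i=2: lst[2] = (2+3)%4 = 1 → [9, 3, 1, 7, 8, 6, 0]
i=3: lst[3] = (7+1)%4 = 0 → [9, 3, 1, 0, 8, 6, 0]
i=4: lst[4] = (8+0)%4 = 0 → [9, 3, 1, 0, 0, 6, 0]
i=5: lst[5] = (6+0)%4 = 2 → [9, 3, 1, 0, 0, 2, 0]
i=6: lst[6] = (0+2)%4 = 2 → [9, 3, 1, 0, 0, 2, 2]
sum = 17

17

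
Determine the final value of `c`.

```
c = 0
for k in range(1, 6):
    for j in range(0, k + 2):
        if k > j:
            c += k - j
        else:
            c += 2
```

55

k=1,j=0: 1>0, c = 0+1 = 1
k=1,j=1: not 1>1, c = 1+2 = 3
k=1,j=2: not 1>2, c = 3+2 = 5
k=2,j=0: 2>0, c = 5+2 = 7
k=2,j=1: 2>1, c = 7+1 = 8
k=2,j=2: not 2>2, c = 8+2 = 10
k=2,j=3: not 2>3, c = 10+2 = 12
k=3,j=0: 3>0, c = 12+3 = 15
k=3,j=1: 3>1, c = 15+2 = 17
k=3,j=2: 3>2, c = 17+1 = 18
k=3,j=3: not 3>3, c = 18+2 = 20
k=3,j=4: not 3>4, c = 20+2 = 22
k=4,j=0: 4>0, c = 22+4 = 26
k=4,j=1: 4>1, c = 26+3 = 29
k=4,j=2: 4>2, c = 29+2 = 31
k=4,j=3: 4>3, c = 31+1 = 32
k=4,j=4: not 4>4, c = 32+2 = 34
k=4,j=5: not 4>5, c = 34+2 = 36
k=5,j=0: 5>0, c = 36+5 = 41
k=5,j=1: 5>1, c = 41+4 = 45
k=5,j=2: 5>2, c = 45+3 = 48
k=5,j=3: 5>3, c = 48+2 = 50
k=5,j=4: 5>4, c = 50+1 = 51
k=5,j=5: not 5>5, c = 51+2 = 53
k=5,j=6: not 5>6, c = 53+2 = 55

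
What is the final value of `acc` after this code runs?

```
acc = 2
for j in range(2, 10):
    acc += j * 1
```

j=2: acc = 2+2*1 = 4
j=3: acc = 4+3*1 = 7
j=4: acc = 7+4*1 = 11
j=5: acc = 11+5*1 = 16
j=6: acc = 16+6*1 = 22
j=7: acc = 22+7*1 = 29
j=8: acc = 29+8*1 = 37
j=9: acc = 37+9*1 = 46

46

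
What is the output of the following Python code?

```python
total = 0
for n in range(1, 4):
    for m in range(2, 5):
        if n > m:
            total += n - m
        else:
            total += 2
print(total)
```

17

n=1,m=2: not 1>2, total = 0+2 = 2
n=1,m=3: not 1>3, total = 2+2 = 4
n=1,m=4: not 1>4, total = 4+2 = 6
n=2,m=2: not 2>2, total = 6+2 = 8
n=2,m=3: not 2>3, total = 8+2 = 10
n=2,m=4: not 2>4, total = 10+2 = 12
n=3,m=2: 3>2, total = 12+1 = 13
n=3,m=3: not 3>3, total = 13+2 = 15
n=3,m=4: not 3>4, total = 15+2 = 17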